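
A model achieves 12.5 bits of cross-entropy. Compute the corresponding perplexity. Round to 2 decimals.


Perplexity formula: PP = 2^H
H = 12.5
PP = 2^12.5
Decompose: 2^12.5 = 2^12 * 2^0.5 = 2^12 * sqrt(2)
2^12 = 4096, sqrt(2) ~ 1.4142136
PP ~ 4096 * 1.4142136 = 5792.6189056
Rounded to 2 decimals: 5792.62

5792.62


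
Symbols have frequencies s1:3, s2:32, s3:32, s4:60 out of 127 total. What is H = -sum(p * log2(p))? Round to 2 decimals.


Computing entropy H = -sum(p_i * log2(p_i)):
  s1: p = 3/127 = 0.0236, -p*log2(p) = 0.1276
  s2: p = 32/127 = 0.2520, -p*log2(p) = 0.5011
  s3: p = 32/127 = 0.2520, -p*log2(p) = 0.5011
  s4: p = 60/127 = 0.4724, -p*log2(p) = 0.5111
H = sum of terms = 1.6409
Rounded to 2 decimals: 1.64

1.64


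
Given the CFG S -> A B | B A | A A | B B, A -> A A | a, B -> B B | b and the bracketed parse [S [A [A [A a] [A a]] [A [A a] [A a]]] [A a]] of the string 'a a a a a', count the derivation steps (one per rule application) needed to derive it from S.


Every bracketed nonterminal node [X ...] in the tree is produced by exactly one rule application.
Reading the tree off as a leftmost derivation:
  Step 1: S  =>  A A   (applied S -> A A)
  Step 2: A A  =>  A A A   (applied A -> A A)
  Step 3: A A A  =>  A A A A   (applied A -> A A)
  Step 4: A A A A  =>  a A A A   (applied A -> a)
  Step 5: a A A A  =>  a a A A   (applied A -> a)
  Step 6: a a A A  =>  a a A A A   (applied A -> A A)
  Step 7: a a A A A  =>  a a a A A   (applied A -> a)
  Step 8: a a a A A  =>  a a a a A   (applied A -> a)
  Step 9: a a a a A  =>  a a a a a   (applied A -> a)
Final yield: a a a a a
Total rewrite steps: 9

9


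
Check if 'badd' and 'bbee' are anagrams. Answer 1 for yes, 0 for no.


Sort characters of 'badd': 'abdd'
Sort characters of 'bbee': 'bbee'
Sorted forms differ -> they are NOT anagrams
Result: 0

0


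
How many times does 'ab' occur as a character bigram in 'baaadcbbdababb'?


Scanning 'baaadcbbdababb' for bigram 'ab':
  Position 0: 'ba' -> no
  Position 1: 'aa' -> no
  Position 2: 'aa' -> no
  Position 3: 'ad' -> no
  Position 4: 'dc' -> no
  Position 5: 'cb' -> no
  Position 6: 'bb' -> no
  Position 7: 'bd' -> no
  Position 8: 'da' -> no
  Position 9: 'ab' -> MATCH
  Position 10: 'ba' -> no
  Position 11: 'ab' -> MATCH
  Position 12: 'bb' -> no
Total matches: 2

2


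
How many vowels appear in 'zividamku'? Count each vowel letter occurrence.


Scanning each character of 'zividamku':
  Position 1: 'z' -> consonant (running count: 0)
  Position 2: 'i' -> vowel (running count: 1)
  Position 3: 'v' -> consonant (running count: 1)
  Position 4: 'i' -> vowel (running count: 2)
  Position 5: 'd' -> consonant (running count: 2)
  Position 6: 'a' -> vowel (running count: 3)
  Position 7: 'm' -> consonant (running count: 3)
  Position 8: 'k' -> consonant (running count: 3)
  Position 9: 'u' -> vowel (running count: 4)
Total vowels: 4

4


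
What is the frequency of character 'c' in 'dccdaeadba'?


Scanning 'dccdaeadba' for 'c':
  Position 1: 'c' -> MATCH (count: 1)
  Position 2: 'c' -> MATCH (count: 2)
Total occurrences of 'c': 2

2


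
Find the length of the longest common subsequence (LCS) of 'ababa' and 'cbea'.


DP table for LCS of 'ababa' and 'cbea':
       c  b  e  a
    0  0  0  0  0
  a 0  0  0  0  1
  b 0  0  1  1  1
  a 0  0  1  1  2
  b 0  0  1  1  2
  a 0  0  1  1  2
LCS: 'ba'
LCS length = 2

2


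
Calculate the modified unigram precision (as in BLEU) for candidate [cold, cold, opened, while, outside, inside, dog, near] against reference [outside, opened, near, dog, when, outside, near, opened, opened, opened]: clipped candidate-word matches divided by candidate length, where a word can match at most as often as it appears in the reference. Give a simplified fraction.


Reference word counts: {'dog': 1, 'near': 2, 'opened': 4, 'outside': 2, 'when': 1}
Checking each candidate word (with clipping):
  'cold' -> not in reference -> no match (matches: 0)
  'cold' -> not in reference -> no match (matches: 0)
  'opened' -> in reference (ref count 4, used 1/4) -> match (matches: 1)
  'while' -> not in reference -> no match (matches: 1)
  'outside' -> in reference (ref count 2, used 1/2) -> match (matches: 2)
  'inside' -> not in reference -> no match (matches: 2)
  'dog' -> in reference (ref count 1, used 1/1) -> match (matches: 3)
  'near' -> in reference (ref count 2, used 1/2) -> match (matches: 4)
Clipped matches: 4, Candidate length: 8
Precision = 4/8 = 1/2

1/2


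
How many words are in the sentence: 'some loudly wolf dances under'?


Counting words by splitting on spaces:
  Word 1: 'some'
  Word 2: 'loudly'
  Word 3: 'wolf'
  Word 4: 'dances'
  Word 5: 'under'
Total words: 5

5


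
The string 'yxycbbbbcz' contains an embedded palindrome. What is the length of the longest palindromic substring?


Scanning 'yxycbbbbcz' for palindromic substrings.
Substring at positions 3-8: 'cbbbbc'.
Check: reverse('cbbbbc') = 'cbbbbc' -> palindrome confirmed.
Neighbouring characters ('y' / 'z') break symmetry, so it cannot extend further.
No longer palindromic substring exists; longest length = 6

6


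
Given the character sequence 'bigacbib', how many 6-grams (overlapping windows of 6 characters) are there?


String 'bigacbib' has length L = 8.
Number of overlapping n-grams = L - n + 1
Substituting: 8 - 6 + 1 = 3

3


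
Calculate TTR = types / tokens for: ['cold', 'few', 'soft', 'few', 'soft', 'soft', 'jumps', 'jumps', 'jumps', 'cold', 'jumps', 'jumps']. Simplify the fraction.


Tokens: 12
Unique types: ('cold', 'few', 'jumps', 'soft') = 4
TTR = 4/12
Simplify: divide both by 4 -> 1/3
TTR = 1/3

1/3


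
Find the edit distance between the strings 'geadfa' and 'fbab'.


Building DP table for s1='geadfa' (len 6) and s2='fbab' (len 4):
       f  b  a  b
    0  1  2  3  4
  g 1  1  2  3  4
  e 2  2  2  3  4
  a 3  3  3  2  3
  d 4  4  4  3  3
  f 5  4  5  4  4
  a 6  5  5  5  5
Edit distance = dp[6][4] = 5

5


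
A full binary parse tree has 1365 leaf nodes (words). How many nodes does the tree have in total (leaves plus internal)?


Leaf nodes (terminals): 1365
Internal nodes = n - 1 = 1365 - 1 = 1364
Total = leaves + internal = 1365 + 1364 = 2729

2729


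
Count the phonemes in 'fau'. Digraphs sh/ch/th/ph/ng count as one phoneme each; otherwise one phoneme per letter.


Parsing 'fau' greedily, digraphs first:
  'f' -> consonant phoneme (phonemes so far: 1)
  'a' -> vowel phoneme (phonemes so far: 2)
  'u' -> vowel phoneme (phonemes so far: 3)
Total phonemes: 3

3


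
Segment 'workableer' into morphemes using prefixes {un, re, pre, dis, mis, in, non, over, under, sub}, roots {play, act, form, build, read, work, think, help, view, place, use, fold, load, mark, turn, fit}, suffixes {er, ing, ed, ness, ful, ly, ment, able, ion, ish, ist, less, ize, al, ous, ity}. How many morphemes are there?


Segmenting 'workableer' against the inventory:
  'work' -> root (morpheme 1)
  'able' -> suffix (morpheme 2)
  'er' -> suffix (morpheme 3)
Total morphemes: 3

3


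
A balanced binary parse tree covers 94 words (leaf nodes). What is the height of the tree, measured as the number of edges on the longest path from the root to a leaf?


In a balanced binary tree with n leaves the deepest leaf is ceil(log2(n)) edges below the root.
log2(94) = 6.5546
ceil(6.5546) = 7
height (edges) = 7

7


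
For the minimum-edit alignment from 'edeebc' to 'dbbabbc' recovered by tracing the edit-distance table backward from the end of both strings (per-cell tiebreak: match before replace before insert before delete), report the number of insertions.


Edit distance = 5. Backtracking from cell (6, 7) with preference match > replace > insert > delete,
then listing the resulting alignment 'edeebc' -> 'dbbabbc' left to right:
  Step 1: insert 'd' [insertion #1]
  Step 2: replace e->b
  Step 3: replace d->b
  Step 4: replace e->a
  Step 5: replace e->b
  Step 6: keep 'b'
  Step 7: keep 'c'
Total insertions: 1

1


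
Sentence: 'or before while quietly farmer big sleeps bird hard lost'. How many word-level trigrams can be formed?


Word trigrams from [10] words:
  Trigram 1: (or before while)
  Trigram 2: (before while quietly)
  Trigram 3: (while quietly farmer)
  Trigram 4: (quietly farmer big)
  Trigram 5: (farmer big sleeps)
  Trigram 6: (big sleeps bird)
  Trigram 7: (sleeps bird hard)
  Trigram 8: (bird hard lost)
Total word trigrams: 10 - 2 = 8

8


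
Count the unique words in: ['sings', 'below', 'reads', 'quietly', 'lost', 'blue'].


Listing all tokens and tracking unique types:
  Token 1: 'sings' -> NEW (unique so far: 1)
  Token 2: 'below' -> NEW (unique so far: 2)
  Token 3: 'reads' -> NEW (unique so far: 3)
  Token 4: 'quietly' -> NEW (unique so far: 4)
  Token 5: 'lost' -> NEW (unique so far: 5)
  Token 6: 'blue' -> NEW (unique so far: 6)
Unique types: ('below', 'blue', 'lost', 'quietly', 'reads', 'sings')
Vocabulary size: 6

6


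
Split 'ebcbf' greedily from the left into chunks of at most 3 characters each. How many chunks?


'ebcbf' has 5 characters.
Chunking with max size 3:
  Chunk 1: 'ebc' (positions 0-2)
  Chunk 2: 'bf' (positions 3-4)
Total chunks: ceil(5 / 3) = 2

2


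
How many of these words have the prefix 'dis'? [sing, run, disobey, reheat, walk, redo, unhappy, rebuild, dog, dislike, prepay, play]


Checking each word for prefix 'dis':
  'sing' -> no (count: 0)
  'run' -> no (count: 0)
  'disobey' -> YES, starts with 'dis' (count: 1)
  'reheat' -> no (count: 1)
  'walk' -> no (count: 1)
  'redo' -> no (count: 1)
  'unhappy' -> no (count: 1)
  'rebuild' -> no (count: 1)
  'dog' -> no (count: 1)
  'dislike' -> YES, starts with 'dis' (count: 2)
  'prepay' -> no (count: 2)
  'play' -> no (count: 2)
Total with prefix 'dis': 2

2


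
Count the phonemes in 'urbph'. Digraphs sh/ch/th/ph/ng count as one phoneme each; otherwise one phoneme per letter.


Parsing 'urbph' greedily, digraphs first:
  'u' -> vowel phoneme (phonemes so far: 1)
  'r' -> consonant phoneme (phonemes so far: 2)
  'b' -> consonant phoneme (phonemes so far: 3)
  'ph' -> digraph (1 consonant phoneme) (phonemes so far: 4)
Total phonemes: 4

4


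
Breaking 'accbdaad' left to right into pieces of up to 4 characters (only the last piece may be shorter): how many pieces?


'accbdaad' has 8 characters.
Chunking with max size 4:
  Chunk 1: 'accb' (positions 0-3)
  Chunk 2: 'daad' (positions 4-7)
Total chunks: ceil(8 / 4) = 2

2


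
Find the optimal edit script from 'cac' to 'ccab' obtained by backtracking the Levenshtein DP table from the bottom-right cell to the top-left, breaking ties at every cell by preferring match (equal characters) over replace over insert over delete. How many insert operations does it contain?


Edit distance = 2. Backtracking from cell (3, 4) with preference match > replace > insert > delete,
then listing the resulting alignment 'cac' -> 'ccab' left to right:
  Step 1: insert 'c' [insertion #1]
  Step 2: keep 'c'
  Step 3: keep 'a'
  Step 4: replace c->b
Total insertions: 1

1


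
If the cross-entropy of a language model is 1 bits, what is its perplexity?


Perplexity formula: PP = 2^H
H = 1
PP = 2^1
Steps: 2^1 = 2
PP = 2

2


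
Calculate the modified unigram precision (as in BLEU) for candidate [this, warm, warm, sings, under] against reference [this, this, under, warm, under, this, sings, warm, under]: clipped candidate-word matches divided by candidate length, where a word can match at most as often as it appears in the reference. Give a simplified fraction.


Reference word counts: {'sings': 1, 'this': 3, 'under': 3, 'warm': 2}
Checking each candidate word (with clipping):
  'this' -> in reference (ref count 3, used 1/3) -> match (matches: 1)
  'warm' -> in reference (ref count 2, used 1/2) -> match (matches: 2)
  'warm' -> in reference (ref count 2, used 2/2) -> match (matches: 3)
  'sings' -> in reference (ref count 1, used 1/1) -> match (matches: 4)
  'under' -> in reference (ref count 3, used 1/3) -> match (matches: 5)
Clipped matches: 5, Candidate length: 5
Precision = 5/5 = 1

1


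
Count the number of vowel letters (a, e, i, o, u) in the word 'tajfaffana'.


Scanning each character of 'tajfaffana':
  Position 1: 't' -> consonant (running count: 0)
  Position 2: 'a' -> vowel (running count: 1)
  Position 3: 'j' -> consonant (running count: 1)
  Position 4: 'f' -> consonant (running count: 1)
  Position 5: 'a' -> vowel (running count: 2)
  Position 6: 'f' -> consonant (running count: 2)
  Position 7: 'f' -> consonant (running count: 2)
  Position 8: 'a' -> vowel (running count: 3)
  Position 9: 'n' -> consonant (running count: 3)
  Position 10: 'a' -> vowel (running count: 4)
Total vowels: 4

4


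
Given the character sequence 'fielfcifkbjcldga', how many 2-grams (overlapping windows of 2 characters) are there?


String 'fielfcifkbjcldga' has length L = 16.
Number of overlapping n-grams = L - n + 1
Substituting: 16 - 2 + 1 = 15

15


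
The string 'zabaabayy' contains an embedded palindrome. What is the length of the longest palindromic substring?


Scanning 'zabaabayy' for palindromic substrings.
Substring at positions 1-6: 'abaaba'.
Check: reverse('abaaba') = 'abaaba' -> palindrome confirmed.
Neighbouring characters ('z' / 'y') break symmetry, so it cannot extend further.
No longer palindromic substring exists; longest length = 6

6


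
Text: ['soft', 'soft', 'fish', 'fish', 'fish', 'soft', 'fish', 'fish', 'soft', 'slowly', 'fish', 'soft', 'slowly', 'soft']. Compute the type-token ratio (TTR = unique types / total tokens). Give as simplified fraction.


Tokens: 14
Unique types: ('fish', 'slowly', 'soft') = 3
TTR = 3/14
Already in lowest terms.

3/14


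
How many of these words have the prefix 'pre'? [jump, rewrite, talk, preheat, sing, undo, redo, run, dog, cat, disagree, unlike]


Checking each word for prefix 'pre':
  'jump' -> no (count: 0)
  'rewrite' -> no (count: 0)
  'talk' -> no (count: 0)
  'preheat' -> YES, starts with 'pre' (count: 1)
  'sing' -> no (count: 1)
  'undo' -> no (count: 1)
  'redo' -> no (count: 1)
  'run' -> no (count: 1)
  'dog' -> no (count: 1)
  'cat' -> no (count: 1)
  'disagree' -> no (count: 1)
  'unlike' -> no (count: 1)
Total with prefix 'pre': 1

1


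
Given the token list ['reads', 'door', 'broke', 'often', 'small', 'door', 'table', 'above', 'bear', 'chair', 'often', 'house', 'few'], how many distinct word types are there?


Listing all tokens and tracking unique types:
  Token 1: 'reads' -> NEW (unique so far: 1)
  Token 2: 'door' -> NEW (unique so far: 2)
  Token 3: 'broke' -> NEW (unique so far: 3)
  Token 4: 'often' -> NEW (unique so far: 4)
  Token 5: 'small' -> NEW (unique so far: 5)
  Token 6: 'door' -> duplicate (unique so far: 5)
  Token 7: 'table' -> NEW (unique so far: 6)
  Token 8: 'above' -> NEW (unique so far: 7)
  Token 9: 'bear' -> NEW (unique so far: 8)
  Token 10: 'chair' -> NEW (unique so far: 9)
  Token 11: 'often' -> duplicate (unique so far: 9)
  Token 12: 'house' -> NEW (unique so far: 10)
  Token 13: 'few' -> NEW (unique so far: 11)
Unique types: ('above', 'bear', 'broke', 'chair', 'door', 'few', 'house', 'often', 'reads', 'small', 'table')
Vocabulary size: 11

11


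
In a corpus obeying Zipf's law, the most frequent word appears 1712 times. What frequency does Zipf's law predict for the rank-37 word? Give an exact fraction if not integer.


Zipf's law: freq(rank) = f1 / rank
f1 = 1712, rank = 37
freq = 1712 / 37
GCD(1712, 37) = 1
Simplified: 1712/37

1712/37


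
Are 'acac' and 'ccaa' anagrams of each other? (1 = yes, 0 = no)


Sort characters of 'acac': 'aacc'
Sort characters of 'ccaa': 'aacc'
Sorted forms match -> they ARE anagrams
Result: 1

1


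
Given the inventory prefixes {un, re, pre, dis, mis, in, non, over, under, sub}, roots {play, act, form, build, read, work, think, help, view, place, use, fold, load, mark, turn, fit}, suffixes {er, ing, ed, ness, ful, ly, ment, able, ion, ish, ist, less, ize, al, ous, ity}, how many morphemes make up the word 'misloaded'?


Segmenting 'misloaded' against the inventory:
  'mis' -> prefix (morpheme 1)
  'load' -> root (morpheme 2)
  'ed' -> suffix (morpheme 3)
Total morphemes: 3

3


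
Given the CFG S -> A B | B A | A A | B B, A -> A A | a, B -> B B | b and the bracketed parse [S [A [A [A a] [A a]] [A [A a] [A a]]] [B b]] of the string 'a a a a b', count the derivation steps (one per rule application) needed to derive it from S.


Every bracketed nonterminal node [X ...] in the tree is produced by exactly one rule application.
Reading the tree off as a leftmost derivation:
  Step 1: S  =>  A B   (applied S -> A B)
  Step 2: A B  =>  A A B   (applied A -> A A)
  Step 3: A A B  =>  A A A B   (applied A -> A A)
  Step 4: A A A B  =>  a A A B   (applied A -> a)
  Step 5: a A A B  =>  a a A B   (applied A -> a)
  Step 6: a a A B  =>  a a A A B   (applied A -> A A)
  Step 7: a a A A B  =>  a a a A B   (applied A -> a)
  Step 8: a a a A B  =>  a a a a B   (applied A -> a)
  Step 9: a a a a B  =>  a a a a b   (applied B -> b)
Final yield: a a a a b
Total rewrite steps: 9

9


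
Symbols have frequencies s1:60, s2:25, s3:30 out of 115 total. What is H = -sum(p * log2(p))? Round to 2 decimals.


Computing entropy H = -sum(p_i * log2(p_i)):
  s1: p = 60/115 = 0.5217, -p*log2(p) = 0.4897
  s2: p = 25/115 = 0.2174, -p*log2(p) = 0.4786
  s3: p = 30/115 = 0.2609, -p*log2(p) = 0.5057
H = sum of terms = 1.4740
Rounded to 2 decimals: 1.47

1.47


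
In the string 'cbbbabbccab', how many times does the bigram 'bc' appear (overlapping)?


Scanning 'cbbbabbccab' for bigram 'bc':
  Position 0: 'cb' -> no
  Position 1: 'bb' -> no
  Position 2: 'bb' -> no
  Position 3: 'ba' -> no
  Position 4: 'ab' -> no
  Position 5: 'bb' -> no
  Position 6: 'bc' -> MATCH
  Position 7: 'cc' -> no
  Position 8: 'ca' -> no
  Position 9: 'ab' -> no
Total matches: 1

1


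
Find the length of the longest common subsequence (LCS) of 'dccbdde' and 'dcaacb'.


DP table for LCS of 'dccbdde' and 'dcaacb':
       d  c  a  a  c  b
    0  0  0  0  0  0  0
  d 0  1  1  1  1  1  1
  c 0  1  2  2  2  2  2
  c 0  1  2  2  2  3  3
  b 0  1  2  2  2  3  4
  d 0  1  2  2  2  3  4
  d 0  1  2  2  2  3  4
  e 0  1  2  2  2  3  4
LCS: 'dccb'
LCS length = 4

4


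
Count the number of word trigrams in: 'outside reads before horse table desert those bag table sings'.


Word trigrams from [10] words:
  Trigram 1: (outside reads before)
  Trigram 2: (reads before horse)
  Trigram 3: (before horse table)
  Trigram 4: (horse table desert)
  Trigram 5: (table desert those)
  Trigram 6: (desert those bag)
  Trigram 7: (those bag table)
  Trigram 8: (bag table sings)
Total word trigrams: 10 - 2 = 8

8


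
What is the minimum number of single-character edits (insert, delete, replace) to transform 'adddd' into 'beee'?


Building DP table for s1='adddd' (len 5) and s2='beee' (len 4):
       b  e  e  e
    0  1  2  3  4
  a 1  1  2  3  4
  d 2  2  2  3  4
  d 3  3  3  3  4
  d 4  4  4  4  4
  d 5  5  5  5  5
Edit distance = dp[5][4] = 5

5


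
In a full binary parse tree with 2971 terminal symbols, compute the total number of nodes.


Leaf nodes (terminals): 2971
Internal nodes = n - 1 = 2971 - 1 = 2970
Total = leaves + internal = 2971 + 2970 = 5941

5941


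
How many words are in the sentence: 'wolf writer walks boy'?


Counting words by splitting on spaces:
  Word 1: 'wolf'
  Word 2: 'writer'
  Word 3: 'walks'
  Word 4: 'boy'
Total words: 4

4


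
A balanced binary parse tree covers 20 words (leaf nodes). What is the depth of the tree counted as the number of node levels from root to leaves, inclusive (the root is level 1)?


In a balanced binary tree with n leaves the deepest leaf is ceil(log2(n)) edges below the root,
so counting node levels inclusive of root and leaves gives ceil(log2(n)) + 1 levels.
log2(20) = 4.3219
ceil(4.3219) = 5
levels = 5 + 1 = 6

6


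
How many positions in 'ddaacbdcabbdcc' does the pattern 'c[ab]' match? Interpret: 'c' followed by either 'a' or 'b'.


Pattern: c[ab] means 'c' followed by either 'a' or 'b'.
Scanning 'ddaacbdcabbdcc' position-by-position:
  Pos 0: window 'dd' -> no
  Pos 1: window 'da' -> no
  Pos 2: window 'aa' -> no
  Pos 3: window 'ac' -> no
  Pos 4: window 'cb' -> MATCH
  Pos 5: window 'bd' -> no
  Pos 6: window 'dc' -> no
  Pos 7: window 'ca' -> MATCH
  Pos 8: window 'ab' -> no
  Pos 9: window 'bb' -> no
  Pos 10: window 'bd' -> no
  Pos 11: window 'dc' -> no
  Pos 12: window 'cc' -> no
  Pos 13: window 'c' -> no
Total matches: 2

2


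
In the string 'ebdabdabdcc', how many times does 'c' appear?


Scanning 'ebdabdabdcc' for 'c':
  Position 9: 'c' -> MATCH (count: 1)
  Position 10: 'c' -> MATCH (count: 2)
Total occurrences of 'c': 2

2


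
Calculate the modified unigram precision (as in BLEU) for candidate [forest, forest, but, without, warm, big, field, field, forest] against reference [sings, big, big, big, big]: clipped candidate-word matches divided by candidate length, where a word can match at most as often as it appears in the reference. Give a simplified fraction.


Reference word counts: {'big': 4, 'sings': 1}
Checking each candidate word (with clipping):
  'forest' -> not in reference -> no match (matches: 0)
  'forest' -> not in reference -> no match (matches: 0)
  'but' -> not in reference -> no match (matches: 0)
  'without' -> not in reference -> no match (matches: 0)
  'warm' -> not in reference -> no match (matches: 0)
  'big' -> in reference (ref count 4, used 1/4) -> match (matches: 1)
  'field' -> not in reference -> no match (matches: 1)
  'field' -> not in reference -> no match (matches: 1)
  'forest' -> not in reference -> no match (matches: 1)
Clipped matches: 1, Candidate length: 9
Precision = 1/9

1/9


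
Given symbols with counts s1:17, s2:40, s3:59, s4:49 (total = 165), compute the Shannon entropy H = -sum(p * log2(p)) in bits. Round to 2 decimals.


Computing entropy H = -sum(p_i * log2(p_i)):
  s1: p = 17/165 = 0.1030, -p*log2(p) = 0.3378
  s2: p = 40/165 = 0.2424, -p*log2(p) = 0.4956
  s3: p = 59/165 = 0.3576, -p*log2(p) = 0.5305
  s4: p = 49/165 = 0.2970, -p*log2(p) = 0.5202
H = sum of terms = 1.8841
Rounded to 2 decimals: 1.88

1.88


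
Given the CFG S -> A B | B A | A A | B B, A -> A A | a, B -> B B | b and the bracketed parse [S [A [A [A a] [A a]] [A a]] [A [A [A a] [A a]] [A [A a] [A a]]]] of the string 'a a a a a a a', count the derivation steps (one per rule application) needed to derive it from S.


Every bracketed nonterminal node [X ...] in the tree is produced by exactly one rule application.
Reading the tree off as a leftmost derivation:
  Step 1: S  =>  A A   (applied S -> A A)
  Step 2: A A  =>  A A A   (applied A -> A A)
  Step 3: A A A  =>  A A A A   (applied A -> A A)
  Step 4: A A A A  =>  a A A A   (applied A -> a)
  Step 5: a A A A  =>  a a A A   (applied A -> a)
  Step 6: a a A A  =>  a a a A   (applied A -> a)
  Step 7: a a a A  =>  a a a A A   (applied A -> A A)
  Step 8: a a a A A  =>  a a a A A A   (applied A -> A A)
  Step 9: a a a A A A  =>  a a a a A A   (applied A -> a)
  Step 10: a a a a A A  =>  a a a a a A   (applied A -> a)
  Step 11: a a a a a A  =>  a a a a a A A   (applied A -> A A)
  Step 12: a a a a a A A  =>  a a a a a a A   (applied A -> a)
  Step 13: a a a a a a A  =>  a a a a a a a   (applied A -> a)
Final yield: a a a a a a a
Total rewrite steps: 13

13


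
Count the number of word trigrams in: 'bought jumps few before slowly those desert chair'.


Word trigrams from [8] words:
  Trigram 1: (bought jumps few)
  Trigram 2: (jumps few before)
  Trigram 3: (few before slowly)
  Trigram 4: (before slowly those)
  Trigram 5: (slowly those desert)
  Trigram 6: (those desert chair)
Total word trigrams: 8 - 2 = 6

6


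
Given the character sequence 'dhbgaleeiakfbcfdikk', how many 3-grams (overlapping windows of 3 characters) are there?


String 'dhbgaleeiakfbcfdikk' has length L = 19.
Number of overlapping n-grams = L - n + 1
Substituting: 19 - 3 + 1 = 17

17


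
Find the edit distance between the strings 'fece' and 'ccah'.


Building DP table for s1='fece' (len 4) and s2='ccah' (len 4):
       c  c  a  h
    0  1  2  3  4
  f 1  1  2  3  4
  e 2  2  2  3  4
  c 3  2  2  3  4
  e 4  3  3  3  4
Edit distance = dp[4][4] = 4

4


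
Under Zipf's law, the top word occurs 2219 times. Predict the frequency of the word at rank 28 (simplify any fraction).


Zipf's law: freq(rank) = f1 / rank
f1 = 2219, rank = 28
freq = 2219 / 28
GCD(2219, 28) = 7
Simplified: 317/4

317/4


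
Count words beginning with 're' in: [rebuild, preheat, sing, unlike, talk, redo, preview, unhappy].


Checking each word for prefix 're':
  'rebuild' -> YES, starts with 're' (count: 1)
  'preheat' -> no (count: 1)
  'sing' -> no (count: 1)
  'unlike' -> no (count: 1)
  'talk' -> no (count: 1)
  'redo' -> YES, starts with 're' (count: 2)
  'preview' -> no (count: 2)
  'unhappy' -> no (count: 2)
Total with prefix 're': 2

2


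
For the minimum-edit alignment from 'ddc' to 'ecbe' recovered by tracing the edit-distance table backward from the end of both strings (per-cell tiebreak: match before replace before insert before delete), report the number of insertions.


Edit distance = 4. Backtracking from cell (3, 4) with preference match > replace > insert > delete,
then listing the resulting alignment 'ddc' -> 'ecbe' left to right:
  Step 1: insert 'e' [insertion #1]
  Step 2: replace d->c
  Step 3: replace d->b
  Step 4: replace c->e
Total insertions: 1

1


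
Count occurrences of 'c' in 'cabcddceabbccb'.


Scanning 'cabcddceabbccb' for 'c':
  Position 0: 'c' -> MATCH (count: 1)
  Position 3: 'c' -> MATCH (count: 2)
  Position 6: 'c' -> MATCH (count: 3)
  Position 11: 'c' -> MATCH (count: 4)
  Position 12: 'c' -> MATCH (count: 5)
Total occurrences of 'c': 5

5


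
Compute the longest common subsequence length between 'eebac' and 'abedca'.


DP table for LCS of 'eebac' and 'abedca':
       a  b  e  d  c  a
    0  0  0  0  0  0  0
  e 0  0  0  1  1  1  1
  e 0  0  0  1  1  1  1
  b 0  0  1  1  1  1  1
  a 0  1  1  1  1  1  2
  c 0  1  1  1  1  2  2
LCS: 'ea'
LCS length = 2

2


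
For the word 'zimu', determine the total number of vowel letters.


Scanning each character of 'zimu':
  Position 1: 'z' -> consonant (running count: 0)
  Position 2: 'i' -> vowel (running count: 1)
  Position 3: 'm' -> consonant (running count: 1)
  Position 4: 'u' -> vowel (running count: 2)
Total vowels: 2

2


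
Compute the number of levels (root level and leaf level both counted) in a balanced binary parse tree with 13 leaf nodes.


In a balanced binary tree with n leaves the deepest leaf is ceil(log2(n)) edges below the root,
so counting node levels inclusive of root and leaves gives ceil(log2(n)) + 1 levels.
log2(13) = 3.7004
ceil(3.7004) = 4
levels = 4 + 1 = 5

5


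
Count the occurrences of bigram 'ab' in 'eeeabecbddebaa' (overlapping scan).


Scanning 'eeeabecbddebaa' for bigram 'ab':
  Position 0: 'ee' -> no
  Position 1: 'ee' -> no
  Position 2: 'ea' -> no
  Position 3: 'ab' -> MATCH
  Position 4: 'be' -> no
  Position 5: 'ec' -> no
  Position 6: 'cb' -> no
  Position 7: 'bd' -> no
  Position 8: 'dd' -> no
  Position 9: 'de' -> no
  Position 10: 'eb' -> no
  Position 11: 'ba' -> no
  Position 12: 'aa' -> no
Total matches: 1

1


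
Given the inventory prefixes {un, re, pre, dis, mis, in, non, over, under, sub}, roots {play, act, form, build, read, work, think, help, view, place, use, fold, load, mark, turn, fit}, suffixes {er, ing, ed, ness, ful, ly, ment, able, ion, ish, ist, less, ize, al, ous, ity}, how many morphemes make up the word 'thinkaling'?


Segmenting 'thinkaling' against the inventory:
  'think' -> root (morpheme 1)
  'al' -> suffix (morpheme 2)
  'ing' -> suffix (morpheme 3)
Total morphemes: 3

3


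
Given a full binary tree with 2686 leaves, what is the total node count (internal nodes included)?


Leaf nodes (terminals): 2686
Internal nodes = n - 1 = 2686 - 1 = 2685
Total = leaves + internal = 2686 + 2685 = 5371

5371


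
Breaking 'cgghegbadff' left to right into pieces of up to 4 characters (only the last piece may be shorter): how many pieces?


'cgghegbadff' has 11 characters.
Chunking with max size 4:
  Chunk 1: 'cggh' (positions 0-3)
  Chunk 2: 'egba' (positions 4-7)
  Chunk 3: 'dff' (positions 8-10)
Total chunks: ceil(11 / 4) = 3

3


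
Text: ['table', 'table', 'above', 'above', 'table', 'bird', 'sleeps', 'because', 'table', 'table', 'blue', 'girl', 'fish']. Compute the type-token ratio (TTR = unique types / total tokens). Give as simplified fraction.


Tokens: 13
Unique types: ('above', 'because', 'bird', 'blue', 'fish', 'girl', 'sleeps', 'table') = 8
TTR = 8/13
Already in lowest terms.

8/13


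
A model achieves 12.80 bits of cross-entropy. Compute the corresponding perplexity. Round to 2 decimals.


Perplexity formula: PP = 2^H
H = 12.80
PP = 2^12.80
Decompose: 2^12.80 = 2^12 * 2^0.80
2^12 = 4096, 2^0.80 ~ 1.7411011
PP ~ 4096 * 1.7411011 = 7131.5501056
Rounded to 2 decimals: 7131.55

7131.55


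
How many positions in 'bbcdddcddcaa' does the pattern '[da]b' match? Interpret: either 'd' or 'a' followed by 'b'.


Pattern: [da]b means either 'd' or 'a' followed by 'b'.
Scanning 'bbcdddcddcaa' position-by-position:
  Pos 0: window 'bb' -> no
  Pos 1: window 'bc' -> no
  Pos 2: window 'cd' -> no
  Pos 3: window 'dd' -> no
  Pos 4: window 'dd' -> no
  Pos 5: window 'dc' -> no
  Pos 6: window 'cd' -> no
  Pos 7: window 'dd' -> no
  Pos 8: window 'dc' -> no
  Pos 9: window 'ca' -> no
  Pos 10: window 'aa' -> no
  Pos 11: window 'a' -> no
Total matches: 0

0


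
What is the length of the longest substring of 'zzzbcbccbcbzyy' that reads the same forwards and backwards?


Scanning 'zzzbcbccbcbzyy' for palindromic substrings.
Substring at positions 2-11: 'zbcbccbcbz'.
Check: reverse('zbcbccbcbz') = 'zbcbccbcbz' -> palindrome confirmed.
Neighbouring characters ('z' / 'y') break symmetry, so it cannot extend further.
No longer palindromic substring exists; longest length = 10

10


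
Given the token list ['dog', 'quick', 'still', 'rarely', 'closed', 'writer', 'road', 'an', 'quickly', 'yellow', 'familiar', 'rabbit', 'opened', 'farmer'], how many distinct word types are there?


Listing all tokens and tracking unique types:
  Token 1: 'dog' -> NEW (unique so far: 1)
  Token 2: 'quick' -> NEW (unique so far: 2)
  Token 3: 'still' -> NEW (unique so far: 3)
  Token 4: 'rarely' -> NEW (unique so far: 4)
  Token 5: 'closed' -> NEW (unique so far: 5)
  Token 6: 'writer' -> NEW (unique so far: 6)
  Token 7: 'road' -> NEW (unique so far: 7)
  Token 8: 'an' -> NEW (unique so far: 8)
  Token 9: 'quickly' -> NEW (unique so far: 9)
  Token 10: 'yellow' -> NEW (unique so far: 10)
  Token 11: 'familiar' -> NEW (unique so far: 11)
  Token 12: 'rabbit' -> NEW (unique so far: 12)
  Token 13: 'opened' -> NEW (unique so far: 13)
  Token 14: 'farmer' -> NEW (unique so far: 14)
Unique types: ('an', 'closed', 'dog', 'familiar', 'farmer', 'opened', 'quick', 'quickly', 'rabbit', 'rarely', 'road', 'still', 'writer', 'yellow')
Vocabulary size: 14

14


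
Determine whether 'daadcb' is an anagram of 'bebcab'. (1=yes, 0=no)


Sort characters of 'daadcb': 'aabcdd'
Sort characters of 'bebcab': 'abbbce'
Sorted forms differ -> they are NOT anagrams
Result: 0

0


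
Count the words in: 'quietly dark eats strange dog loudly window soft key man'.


Counting words by splitting on spaces:
  Word 1: 'quietly'
  Word 2: 'dark'
  Word 3: 'eats'
  Word 4: 'strange'
  Word 5: 'dog'
  Word 6: 'loudly'
  Word 7: 'window'
  Word 8: 'soft'
  Word 9: 'key'
  Word 10: 'man'
Total words: 10

10


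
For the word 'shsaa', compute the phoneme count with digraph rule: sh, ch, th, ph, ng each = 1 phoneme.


Parsing 'shsaa' greedily, digraphs first:
  'sh' -> digraph (1 consonant phoneme) (phonemes so far: 1)
  's' -> consonant phoneme (phonemes so far: 2)
  'a' -> vowel phoneme (phonemes so far: 3)
  'a' -> vowel phoneme (phonemes so far: 4)
Total phonemes: 4

4


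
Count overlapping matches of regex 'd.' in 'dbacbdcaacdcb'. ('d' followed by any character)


Pattern: d. means 'd' followed by any character.
Scanning 'dbacbdcaacdcb' position-by-position:
  Pos 0: window 'db' -> MATCH
  Pos 1: window 'ba' -> no
  Pos 2: window 'ac' -> no
  Pos 3: window 'cb' -> no
  Pos 4: window 'bd' -> no
  Pos 5: window 'dc' -> MATCH
  Pos 6: window 'ca' -> no
  Pos 7: window 'aa' -> no
  Pos 8: window 'ac' -> no
  Pos 9: window 'cd' -> no
  Pos 10: window 'dc' -> MATCH
  Pos 11: window 'cb' -> no
  Pos 12: window 'b' -> no
Total matches: 3

3


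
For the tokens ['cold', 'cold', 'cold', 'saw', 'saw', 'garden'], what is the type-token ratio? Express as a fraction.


Tokens: 6
Unique types: ('cold', 'garden', 'saw') = 3
TTR = 3/6
Simplify: divide both by 3 -> 1/2
TTR = 1/2

1/2


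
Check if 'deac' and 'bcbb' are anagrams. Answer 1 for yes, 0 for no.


Sort characters of 'deac': 'acde'
Sort characters of 'bcbb': 'bbbc'
Sorted forms differ -> they are NOT anagrams
Result: 0

0


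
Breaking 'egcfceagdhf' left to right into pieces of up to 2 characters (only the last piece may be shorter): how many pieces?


'egcfceagdhf' has 11 characters.
Chunking with max size 2:
  Chunk 1: 'eg' (positions 0-1)
  Chunk 2: 'cf' (positions 2-3)
  Chunk 3: 'ce' (positions 4-5)
  Chunk 4: 'ag' (positions 6-7)
  Chunk 5: 'dh' (positions 8-9)
  Chunk 6: 'f' (positions 10-10)
Total chunks: ceil(11 / 2) = 6

6


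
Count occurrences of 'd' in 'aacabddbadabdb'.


Scanning 'aacabddbadabdb' for 'd':
  Position 5: 'd' -> MATCH (count: 1)
  Position 6: 'd' -> MATCH (count: 2)
  Position 9: 'd' -> MATCH (count: 3)
  Position 12: 'd' -> MATCH (count: 4)
Total occurrences of 'd': 4

4


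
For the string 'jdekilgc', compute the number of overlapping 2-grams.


String 'jdekilgc' has length L = 8.
Number of overlapping n-grams = L - n + 1
Substituting: 8 - 2 + 1 = 7

7


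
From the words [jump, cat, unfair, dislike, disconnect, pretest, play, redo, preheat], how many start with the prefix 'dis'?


Checking each word for prefix 'dis':
  'jump' -> no (count: 0)
  'cat' -> no (count: 0)
  'unfair' -> no (count: 0)
  'dislike' -> YES, starts with 'dis' (count: 1)
  'disconnect' -> YES, starts with 'dis' (count: 2)
  'pretest' -> no (count: 2)
  'play' -> no (count: 2)
  'redo' -> no (count: 2)
  'preheat' -> no (count: 2)
Total with prefix 'dis': 2

2


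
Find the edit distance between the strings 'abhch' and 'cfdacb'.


Building DP table for s1='abhch' (len 5) and s2='cfdacb' (len 6):
       c  f  d  a  c  b
    0  1  2  3  4  5  6
  a 1  1  2  3  3  4  5
  b 2  2  2  3  4  4  4
  h 3  3  3  3  4  5  5
  c 4  3  4  4  4  4  5
  h 5  4  4  5  5  5  5
Edit distance = dp[5][6] = 5

5


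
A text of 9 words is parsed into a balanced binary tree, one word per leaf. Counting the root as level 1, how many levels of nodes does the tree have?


In a balanced binary tree with n leaves the deepest leaf is ceil(log2(n)) edges below the root,
so counting node levels inclusive of root and leaves gives ceil(log2(n)) + 1 levels.
log2(9) = 3.1699
ceil(3.1699) = 4
levels = 4 + 1 = 5

5


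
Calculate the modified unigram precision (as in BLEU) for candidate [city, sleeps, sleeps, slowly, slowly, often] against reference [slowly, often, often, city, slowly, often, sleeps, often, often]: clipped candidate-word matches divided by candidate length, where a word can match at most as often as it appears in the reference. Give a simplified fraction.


Reference word counts: {'city': 1, 'often': 5, 'sleeps': 1, 'slowly': 2}
Checking each candidate word (with clipping):
  'city' -> in reference (ref count 1, used 1/1) -> match (matches: 1)
  'sleeps' -> in reference (ref count 1, used 1/1) -> match (matches: 2)
  'sleeps' -> ref count 1 already used up (1/1) -> clipped, no match (matches: 2)
  'slowly' -> in reference (ref count 2, used 1/2) -> match (matches: 3)
  'slowly' -> in reference (ref count 2, used 2/2) -> match (matches: 4)
  'often' -> in reference (ref count 5, used 1/5) -> match (matches: 5)
Clipped matches: 5, Candidate length: 6
Precision = 5/6

5/6


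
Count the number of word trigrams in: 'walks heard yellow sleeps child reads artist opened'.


Word trigrams from [8] words:
  Trigram 1: (walks heard yellow)
  Trigram 2: (heard yellow sleeps)
  Trigram 3: (yellow sleeps child)
  Trigram 4: (sleeps child reads)
  Trigram 5: (child reads artist)
  Trigram 6: (reads artist opened)
Total word trigrams: 8 - 2 = 6

6


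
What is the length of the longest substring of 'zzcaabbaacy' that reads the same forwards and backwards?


Scanning 'zzcaabbaacy' for palindromic substrings.
Substring at positions 2-9: 'caabbaac'.
Check: reverse('caabbaac') = 'caabbaac' -> palindrome confirmed.
Neighbouring characters ('z' / 'y') break symmetry, so it cannot extend further.
No longer palindromic substring exists; longest length = 8

8


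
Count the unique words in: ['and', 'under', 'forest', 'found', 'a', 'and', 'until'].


Listing all tokens and tracking unique types:
  Token 1: 'and' -> NEW (unique so far: 1)
  Token 2: 'under' -> NEW (unique so far: 2)
  Token 3: 'forest' -> NEW (unique so far: 3)
  Token 4: 'found' -> NEW (unique so far: 4)
  Token 5: 'a' -> NEW (unique so far: 5)
  Token 6: 'and' -> duplicate (unique so far: 5)
  Token 7: 'until' -> NEW (unique so far: 6)
Unique types: ('a', 'and', 'forest', 'found', 'under', 'until')
Vocabulary size: 6

6


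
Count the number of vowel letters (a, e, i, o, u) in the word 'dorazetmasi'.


Scanning each character of 'dorazetmasi':
  Position 1: 'd' -> consonant (running count: 0)
  Position 2: 'o' -> vowel (running count: 1)
  Position 3: 'r' -> consonant (running count: 1)
  Position 4: 'a' -> vowel (running count: 2)
  Position 5: 'z' -> consonant (running count: 2)
  Position 6: 'e' -> vowel (running count: 3)
  Position 7: 't' -> consonant (running count: 3)
  Position 8: 'm' -> consonant (running count: 3)
  Position 9: 'a' -> vowel (running count: 4)
  Position 10: 's' -> consonant (running count: 4)
  Position 11: 'i' -> vowel (running count: 5)
Total vowels: 5

5


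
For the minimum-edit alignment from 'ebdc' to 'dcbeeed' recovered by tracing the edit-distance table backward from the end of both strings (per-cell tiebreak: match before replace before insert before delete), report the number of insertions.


Edit distance = 6. Backtracking from cell (4, 7) with preference match > replace > insert > delete,
then listing the resulting alignment 'ebdc' -> 'dcbeeed' left to right:
  Step 1: insert 'd' [insertion #1]
  Step 2: insert 'c' [insertion #2]
  Step 3: insert 'b' [insertion #3]
  Step 4: keep 'e'
  Step 5: replace b->e
  Step 6: replace d->e
  Step 7: replace c->d
Total insertions: 3

3


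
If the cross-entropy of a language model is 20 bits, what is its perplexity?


Perplexity formula: PP = 2^H
H = 20
PP = 2^20
PP = 2^20 = 1048576

1048576


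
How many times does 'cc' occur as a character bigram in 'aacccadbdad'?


Scanning 'aacccadbdad' for bigram 'cc':
  Position 0: 'aa' -> no
  Position 1: 'ac' -> no
  Position 2: 'cc' -> MATCH
  Position 3: 'cc' -> MATCH
  Position 4: 'ca' -> no
  Position 5: 'ad' -> no
  Position 6: 'db' -> no
  Position 7: 'bd' -> no
  Position 8: 'da' -> no
  Position 9: 'ad' -> no
Total matches: 2

2


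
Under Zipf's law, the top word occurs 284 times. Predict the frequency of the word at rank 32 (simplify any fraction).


Zipf's law: freq(rank) = f1 / rank
f1 = 284, rank = 32
freq = 284 / 32
GCD(284, 32) = 4
Simplified: 71/8

71/8


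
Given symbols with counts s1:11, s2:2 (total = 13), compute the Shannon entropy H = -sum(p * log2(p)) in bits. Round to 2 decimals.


Computing entropy H = -sum(p_i * log2(p_i)):
  s1: p = 11/13 = 0.8462, -p*log2(p) = 0.2039
  s2: p = 2/13 = 0.1538, -p*log2(p) = 0.4155
H = sum of terms = 0.6194
Rounded to 2 decimals: 0.62

0.62


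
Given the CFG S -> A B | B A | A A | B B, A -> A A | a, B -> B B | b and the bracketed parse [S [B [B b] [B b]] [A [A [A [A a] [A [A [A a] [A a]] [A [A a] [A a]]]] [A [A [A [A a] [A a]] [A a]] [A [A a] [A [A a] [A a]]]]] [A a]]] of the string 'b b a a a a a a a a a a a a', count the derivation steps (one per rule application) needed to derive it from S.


Every bracketed nonterminal node [X ...] in the tree is produced by exactly one rule application.
Reading the tree off as a leftmost derivation:
  Step 1: S  =>  B A   (applied S -> B A)
  Step 2: B A  =>  B B A   (applied B -> B B)
  Step 3: B B A  =>  b B A   (applied B -> b)
  Step 4: b B A  =>  b b A   (applied B -> b)
  Step 5: b b A  =>  b b A A   (applied A -> A A)
  Step 6: b b A A  =>  b b A A A   (applied A -> A A)
  Step 7: b b A A A  =>  b b A A A A   (applied A -> A A)
  Step 8: b b A A A A  =>  b b a A A A   (applied A -> a)
  Step 9: b b a A A A  =>  b b a A A A A   (applied A -> A A)
  Step 10: b b a A A A A  =>  b b a A A A A A   (applied A -> A A)
  Step 11: b b a A A A A A  =>  b b a a A A A A   (applied A -> a)
  Step 12: b b a a A A A A  =>  b b a a a A A A   (applied A -> a)
  Step 13: b b a a a A A A  =>  b b a a a A A A A   (applied A -> A A)
  Step 14: b b a a a A A A A  =>  b b a a a a A A A   (applied A -> a)
  Step 15: b b a a a a A A A  =>  b b a a a a a A A   (applied A -> a)
  Step 16: b b a a a a a A A  =>  b b a a a a a A A A   (applied A -> A A)
  Step 17: b b a a a a a A A A  =>  b b a a a a a A A A A   (applied A -> A A)
  Step 18: b b a a a a a A A A A  =>  b b a a a a a A A A A A   (applied A -> A A)
  Step 19: b b a a a a a A A A A A  =>  b b a a a a a a A A A A   (applied A -> a)
  Step 20: b b a a a a a a A A A A  =>  b b a a a a a a a A A A   (applied A -> a)
  Step 21: b b a a a a a a a A A A  =>  b b a a a a a a a a A A   (applied A -> a)
  Step 22: b b a a a a a a a a A A  =>  b b a a a a a a a a A A A   (applied A -> A A)
  Step 23: b b a a a a a a a a A A A  =>  b b a a a a a a a a a A A   (applied A -> a)
  Step 24: b b a a a a a a a a a A A  =>  b b a a a a a a a a a A A A   (applied A -> A A)
  Step 25: b b a a a a a a a a a A A A  =>  b b a a a a a a a a a a A A   (applied A -> a)
  Step 26: b b a a a a a a a a a a A A  =>  b b a a a a a a a a a a a A   (applied A -> a)
  Step 27: b b a a a a a a a a a a a A  =>  b b a a a a a a a a a a a a   (applied A -> a)
Final yield: b b a a a a a a a a a a a a
Total rewrite steps: 27

27
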